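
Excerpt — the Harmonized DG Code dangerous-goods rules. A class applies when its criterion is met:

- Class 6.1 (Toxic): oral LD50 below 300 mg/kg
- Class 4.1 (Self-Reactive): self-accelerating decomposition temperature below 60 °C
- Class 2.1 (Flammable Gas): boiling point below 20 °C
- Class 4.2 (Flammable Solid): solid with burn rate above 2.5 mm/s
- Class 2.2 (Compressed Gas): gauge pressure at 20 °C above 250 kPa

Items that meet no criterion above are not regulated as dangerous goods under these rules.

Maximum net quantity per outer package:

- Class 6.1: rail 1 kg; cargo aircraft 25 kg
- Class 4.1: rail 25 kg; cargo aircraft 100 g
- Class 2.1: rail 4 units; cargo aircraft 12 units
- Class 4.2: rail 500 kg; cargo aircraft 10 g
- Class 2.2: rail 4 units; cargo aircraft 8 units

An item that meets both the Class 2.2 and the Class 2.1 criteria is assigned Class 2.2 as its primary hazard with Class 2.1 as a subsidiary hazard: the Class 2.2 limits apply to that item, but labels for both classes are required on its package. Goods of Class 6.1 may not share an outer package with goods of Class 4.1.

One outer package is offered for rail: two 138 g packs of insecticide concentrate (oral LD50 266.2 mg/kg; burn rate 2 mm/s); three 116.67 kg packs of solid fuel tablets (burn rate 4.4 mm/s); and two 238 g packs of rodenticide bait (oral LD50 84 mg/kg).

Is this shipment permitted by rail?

Yes

Oral LD50 266.2 mg/kg meets the Class 6.1 criterion (Toxic), so the insecticide concentrate is Class 6.1.
Burn rate 4.4 mm/s meets the Class 4.2 criterion (Flammable Solid), so the solid fuel tablets are Class 4.2.
Oral LD50 84 mg/kg meets the Class 6.1 criterion (Toxic), so the rodenticide bait is Class 6.1.
Total Class 6.1: (two 138 g packs = 276 g) + (two 238 g packs = 476 g) = 752 g.
752 g is within the rail limit of 1 kg for Class 6.1.
Class 4.2 quantity: three 116.67 kg packs = 350.01 kg.
350.01 kg is within the rail limit of 500 kg for Class 4.2.
The segregation rule (Class 6.1 with Class 4.1) does not apply to Class 6.1 with Class 4.2.
Every hazard class is within its rail limit and no segregation rule is violated.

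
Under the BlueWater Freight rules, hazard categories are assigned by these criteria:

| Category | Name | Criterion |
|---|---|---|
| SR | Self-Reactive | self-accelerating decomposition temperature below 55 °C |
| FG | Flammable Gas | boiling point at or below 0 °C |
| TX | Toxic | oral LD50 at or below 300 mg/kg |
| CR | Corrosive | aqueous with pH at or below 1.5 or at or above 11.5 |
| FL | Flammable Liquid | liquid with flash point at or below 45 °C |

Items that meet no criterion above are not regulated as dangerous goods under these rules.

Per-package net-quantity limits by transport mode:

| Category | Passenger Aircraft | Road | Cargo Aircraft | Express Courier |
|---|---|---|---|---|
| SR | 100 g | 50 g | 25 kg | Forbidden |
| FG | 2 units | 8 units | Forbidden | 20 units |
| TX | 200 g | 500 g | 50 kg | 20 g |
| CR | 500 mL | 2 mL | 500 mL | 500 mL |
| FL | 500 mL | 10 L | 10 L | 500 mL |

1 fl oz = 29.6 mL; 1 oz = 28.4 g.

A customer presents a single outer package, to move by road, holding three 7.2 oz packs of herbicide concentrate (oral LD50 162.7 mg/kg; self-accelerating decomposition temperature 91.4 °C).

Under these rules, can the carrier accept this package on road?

Herbicide concentrate: oral LD50 162.7 mg/kg ≤ 300 mg/kg → Category TX (Toxic).
Category TX quantity: three 7.2 oz packs = 613.44 g.
613.44 g > 500 g (road limit, Category TX) — over the limit.

No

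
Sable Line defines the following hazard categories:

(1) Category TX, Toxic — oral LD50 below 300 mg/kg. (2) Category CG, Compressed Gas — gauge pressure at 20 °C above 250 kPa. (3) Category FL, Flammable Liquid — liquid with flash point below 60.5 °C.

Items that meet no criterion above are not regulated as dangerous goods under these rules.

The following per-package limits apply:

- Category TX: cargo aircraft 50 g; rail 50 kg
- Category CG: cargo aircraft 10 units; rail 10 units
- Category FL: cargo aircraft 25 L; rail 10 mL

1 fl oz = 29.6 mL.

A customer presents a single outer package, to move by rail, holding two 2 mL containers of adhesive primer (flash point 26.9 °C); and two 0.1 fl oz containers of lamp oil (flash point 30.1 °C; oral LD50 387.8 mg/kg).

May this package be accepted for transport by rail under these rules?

The adhesive primer has flash point 26.9 °C, which is < 60.5 °C, so it is Category FL (Flammable Liquid).
Flash point 30.1 °C meets the Category FL criterion (Flammable Liquid), so the lamp oil is Category FL.
Category FL net quantity: (two 2 mL containers = 4 mL) + (two 0.1 fl oz containers = 5.92 mL) = 9.92 mL.
That is within the Category FL rail limit of 10 mL.

Yes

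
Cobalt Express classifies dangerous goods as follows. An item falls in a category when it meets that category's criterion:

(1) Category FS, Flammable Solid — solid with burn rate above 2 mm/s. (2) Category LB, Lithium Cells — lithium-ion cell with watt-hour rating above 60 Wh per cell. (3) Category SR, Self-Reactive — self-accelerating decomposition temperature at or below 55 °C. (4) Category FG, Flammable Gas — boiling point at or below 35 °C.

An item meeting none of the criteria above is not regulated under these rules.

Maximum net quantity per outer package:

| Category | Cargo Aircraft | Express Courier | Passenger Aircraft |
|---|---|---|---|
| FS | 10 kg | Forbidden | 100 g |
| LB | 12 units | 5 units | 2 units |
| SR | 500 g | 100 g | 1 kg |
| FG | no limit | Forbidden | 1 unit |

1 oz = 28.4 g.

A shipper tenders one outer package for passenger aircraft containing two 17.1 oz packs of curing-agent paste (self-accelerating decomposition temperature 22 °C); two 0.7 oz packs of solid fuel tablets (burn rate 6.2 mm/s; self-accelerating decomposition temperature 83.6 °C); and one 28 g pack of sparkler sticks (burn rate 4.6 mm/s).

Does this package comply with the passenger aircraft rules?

The curing-agent paste has self-accelerating decomposition temperature 22 °C, which is ≤ 55 °C, so it is Category SR (Self-Reactive).
Solid fuel tablets: burn rate 6.2 mm/s > 2 mm/s → Category FS (Flammable Solid).
With burn rate 4.6 mm/s (> 2 mm/s), the sparkler sticks fall in Category FS.
Category FS net quantity: (two 0.7 oz packs = 39.76 g) + 28 g = 67.76 g.
That is within the Category FS passenger aircraft limit of 100 g.
Category SR quantity: two 17.1 oz packs = 971.28 g.
971.28 g is within the passenger aircraft limit of 1 kg for Category SR.
Every hazard category is within its passenger aircraft limit and no segregation rule is violated.

Yes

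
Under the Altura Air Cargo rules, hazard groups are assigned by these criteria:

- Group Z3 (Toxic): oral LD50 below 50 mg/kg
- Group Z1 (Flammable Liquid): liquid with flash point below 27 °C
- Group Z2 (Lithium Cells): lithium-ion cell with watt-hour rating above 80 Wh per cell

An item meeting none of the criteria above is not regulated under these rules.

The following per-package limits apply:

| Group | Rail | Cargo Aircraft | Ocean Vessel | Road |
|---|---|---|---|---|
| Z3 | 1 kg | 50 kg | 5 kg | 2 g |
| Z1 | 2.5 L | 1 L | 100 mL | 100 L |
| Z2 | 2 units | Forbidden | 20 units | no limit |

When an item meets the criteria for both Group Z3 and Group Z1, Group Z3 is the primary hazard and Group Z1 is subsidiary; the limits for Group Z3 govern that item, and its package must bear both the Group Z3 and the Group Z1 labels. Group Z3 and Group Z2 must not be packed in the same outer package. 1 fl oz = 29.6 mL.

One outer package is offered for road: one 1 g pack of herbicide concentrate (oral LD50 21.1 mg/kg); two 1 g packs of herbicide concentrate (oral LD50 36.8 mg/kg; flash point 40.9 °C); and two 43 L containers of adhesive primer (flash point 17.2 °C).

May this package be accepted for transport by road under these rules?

With oral LD50 21.1 mg/kg (< 50 mg/kg), the herbicide concentrate falls in Group Z3.
Herbicide concentrate: oral LD50 36.8 mg/kg < 50 mg/kg → Group Z3 (Toxic).
With flash point 17.2 °C (< 27 °C), the adhesive primer falls in Group Z1.
Group Z3 net quantity: 1 g + (two 1 g packs = 2 g) = 3 g.
3 g exceeds the road limit of 2 g for Group Z3.
Group Z1 quantity: two 43 L containers = 86 L.
That is within the Group Z1 road limit of 100 L.
The segregation rule (Group Z3 with Group Z2) does not apply to Group Z3 with Group Z1.

No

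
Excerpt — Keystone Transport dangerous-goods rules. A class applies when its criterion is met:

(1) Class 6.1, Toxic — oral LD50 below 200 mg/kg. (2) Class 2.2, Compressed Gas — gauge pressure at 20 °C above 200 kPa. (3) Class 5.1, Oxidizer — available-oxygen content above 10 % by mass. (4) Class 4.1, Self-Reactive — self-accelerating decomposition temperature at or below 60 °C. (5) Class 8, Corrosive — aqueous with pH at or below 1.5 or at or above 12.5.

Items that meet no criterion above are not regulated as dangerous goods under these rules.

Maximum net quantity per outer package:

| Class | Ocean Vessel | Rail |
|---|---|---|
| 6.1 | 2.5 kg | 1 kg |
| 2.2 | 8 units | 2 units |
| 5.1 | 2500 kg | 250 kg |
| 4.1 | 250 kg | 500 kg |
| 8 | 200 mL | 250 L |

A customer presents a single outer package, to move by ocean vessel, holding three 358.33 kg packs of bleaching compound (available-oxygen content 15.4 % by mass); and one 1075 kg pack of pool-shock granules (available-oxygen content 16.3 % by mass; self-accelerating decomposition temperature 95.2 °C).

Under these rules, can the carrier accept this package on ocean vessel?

Yes

Bleaching compound: available-oxygen content 15.4 % by mass > 10 % by mass → Class 5.1 (Oxidizer).
With available-oxygen content 16.3 % by mass (> 10 % by mass), the pool-shock granules fall in Class 5.1.
Total Class 5.1: (three 358.33 kg packs = 1074.99 kg) + 1075 kg = 2149.99 kg.
2149.99 kg ≤ 2500 kg (ocean vessel limit, Class 5.1) — within limit.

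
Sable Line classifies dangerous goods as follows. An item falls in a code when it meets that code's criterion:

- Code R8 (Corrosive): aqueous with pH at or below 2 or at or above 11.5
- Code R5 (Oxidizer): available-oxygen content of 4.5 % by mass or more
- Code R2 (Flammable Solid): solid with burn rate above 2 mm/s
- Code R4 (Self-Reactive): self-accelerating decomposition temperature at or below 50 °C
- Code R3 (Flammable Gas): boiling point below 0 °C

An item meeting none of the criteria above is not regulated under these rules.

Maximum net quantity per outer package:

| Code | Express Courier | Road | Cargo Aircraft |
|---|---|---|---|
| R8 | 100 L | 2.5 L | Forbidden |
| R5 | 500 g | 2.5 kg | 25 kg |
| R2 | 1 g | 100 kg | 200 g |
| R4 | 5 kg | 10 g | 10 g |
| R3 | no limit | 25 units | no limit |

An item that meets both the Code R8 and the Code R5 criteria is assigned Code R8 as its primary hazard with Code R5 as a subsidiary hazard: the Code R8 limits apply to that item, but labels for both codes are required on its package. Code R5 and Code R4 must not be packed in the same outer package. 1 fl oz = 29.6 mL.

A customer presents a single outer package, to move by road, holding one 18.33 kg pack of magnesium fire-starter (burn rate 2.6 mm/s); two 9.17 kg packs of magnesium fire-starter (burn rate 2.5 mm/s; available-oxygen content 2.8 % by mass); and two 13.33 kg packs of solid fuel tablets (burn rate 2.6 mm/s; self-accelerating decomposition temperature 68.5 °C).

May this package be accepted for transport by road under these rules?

Burn rate 2.6 mm/s meets the Code R2 criterion (Flammable Solid), so the magnesium fire-starter is Code R2.
The magnesium fire-starter has burn rate 2.5 mm/s, which is > 2 mm/s, so it is Code R2 (Flammable Solid).
Burn rate 2.6 mm/s meets the Code R2 criterion (Flammable Solid), so the solid fuel tablets are Code R2.
Total Code R2: 18.33 kg + (two 9.17 kg packs = 18.34 kg) + (two 13.33 kg packs = 26.66 kg) = 63.33 kg.
63.33 kg ≤ 100 kg (road limit, Code R2) — within limit.

Yes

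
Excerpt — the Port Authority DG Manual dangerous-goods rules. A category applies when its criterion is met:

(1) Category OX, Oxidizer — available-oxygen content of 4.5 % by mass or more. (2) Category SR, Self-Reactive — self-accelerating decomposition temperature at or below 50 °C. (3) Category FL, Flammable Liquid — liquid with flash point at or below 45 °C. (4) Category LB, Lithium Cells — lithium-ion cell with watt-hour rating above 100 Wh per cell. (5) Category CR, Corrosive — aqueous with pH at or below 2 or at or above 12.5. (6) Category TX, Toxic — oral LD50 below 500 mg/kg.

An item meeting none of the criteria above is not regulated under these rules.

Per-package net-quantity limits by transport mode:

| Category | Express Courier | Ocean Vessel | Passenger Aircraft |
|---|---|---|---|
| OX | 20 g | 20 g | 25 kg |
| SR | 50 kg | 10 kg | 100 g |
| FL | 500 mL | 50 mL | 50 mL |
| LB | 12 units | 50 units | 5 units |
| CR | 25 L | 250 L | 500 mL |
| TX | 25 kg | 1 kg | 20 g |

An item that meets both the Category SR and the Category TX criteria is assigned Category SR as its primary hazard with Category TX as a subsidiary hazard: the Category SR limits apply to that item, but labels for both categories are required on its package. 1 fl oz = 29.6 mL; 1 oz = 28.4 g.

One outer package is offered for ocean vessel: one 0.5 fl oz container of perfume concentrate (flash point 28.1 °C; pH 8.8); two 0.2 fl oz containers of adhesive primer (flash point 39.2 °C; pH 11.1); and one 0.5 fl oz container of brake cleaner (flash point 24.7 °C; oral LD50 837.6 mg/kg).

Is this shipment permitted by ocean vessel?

With flash point 28.1 °C (≤ 45 °C), the perfume concentrate falls in Category FL.
The adhesive primer has flash point 39.2 °C, which is ≤ 45 °C, so it is Category FL (Flammable Liquid).
Flash point 24.7 °C meets the Category FL criterion (Flammable Liquid), so the brake cleaner is Category FL.
Category FL net quantity: (one 0.5 fl oz container = 14.8 mL) + (two 0.2 fl oz containers = 11.84 mL) + (one 0.5 fl oz container = 14.8 mL) = 41.44 mL.
41.44 mL ≤ 50 mL (ocean vessel limit, Category FL) — within limit.

Yes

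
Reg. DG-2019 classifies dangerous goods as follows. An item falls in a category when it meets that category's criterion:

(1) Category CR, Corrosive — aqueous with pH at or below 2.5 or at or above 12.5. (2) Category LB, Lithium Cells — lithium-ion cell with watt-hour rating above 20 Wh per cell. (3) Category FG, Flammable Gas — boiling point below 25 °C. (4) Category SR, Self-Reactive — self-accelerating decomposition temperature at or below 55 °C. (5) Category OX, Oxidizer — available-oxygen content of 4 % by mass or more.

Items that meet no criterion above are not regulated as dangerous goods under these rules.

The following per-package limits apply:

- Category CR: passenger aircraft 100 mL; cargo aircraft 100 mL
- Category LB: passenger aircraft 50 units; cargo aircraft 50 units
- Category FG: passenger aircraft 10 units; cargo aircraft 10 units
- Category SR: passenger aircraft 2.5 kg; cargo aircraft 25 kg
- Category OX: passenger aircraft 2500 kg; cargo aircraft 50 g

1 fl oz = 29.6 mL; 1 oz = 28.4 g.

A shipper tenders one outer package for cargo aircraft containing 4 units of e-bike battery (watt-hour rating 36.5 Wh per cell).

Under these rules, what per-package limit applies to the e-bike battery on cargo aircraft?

Watt-hour rating 36.5 Wh per cell meets the Category LB criterion (Lithium Cells), so the e-bike battery is Category LB.
The cargo aircraft limit for Category LB is 50 units.

50 units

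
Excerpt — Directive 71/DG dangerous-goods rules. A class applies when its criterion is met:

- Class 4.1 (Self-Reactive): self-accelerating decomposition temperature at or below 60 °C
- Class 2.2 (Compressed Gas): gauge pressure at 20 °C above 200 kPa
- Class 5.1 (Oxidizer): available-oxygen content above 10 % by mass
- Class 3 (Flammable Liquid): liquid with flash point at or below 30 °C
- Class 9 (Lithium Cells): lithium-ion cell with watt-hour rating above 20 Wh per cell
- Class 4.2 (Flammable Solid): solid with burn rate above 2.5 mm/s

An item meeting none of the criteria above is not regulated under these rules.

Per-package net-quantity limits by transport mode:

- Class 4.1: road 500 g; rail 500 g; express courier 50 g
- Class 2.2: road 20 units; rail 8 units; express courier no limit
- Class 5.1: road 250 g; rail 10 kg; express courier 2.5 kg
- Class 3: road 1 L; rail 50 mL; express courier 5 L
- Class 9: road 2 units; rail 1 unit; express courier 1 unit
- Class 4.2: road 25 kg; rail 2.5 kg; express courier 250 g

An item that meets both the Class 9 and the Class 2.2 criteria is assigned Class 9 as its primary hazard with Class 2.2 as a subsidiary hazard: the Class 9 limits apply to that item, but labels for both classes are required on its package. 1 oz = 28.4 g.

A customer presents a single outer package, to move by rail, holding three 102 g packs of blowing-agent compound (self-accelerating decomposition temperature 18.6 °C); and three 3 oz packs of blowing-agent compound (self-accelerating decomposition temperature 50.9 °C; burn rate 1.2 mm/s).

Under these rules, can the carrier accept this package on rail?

Self-accelerating decomposition temperature 18.6 °C meets the Class 4.1 criterion (Self-Reactive), so the blowing-agent compound is Class 4.1.
Self-accelerating decomposition temperature 50.9 °C meets the Class 4.1 criterion (Self-Reactive), so the blowing-agent compound is Class 4.1.
Total Class 4.1: (three 102 g packs = 306 g) + (three 3 oz packs = 255.6 g) = 561.6 g.
That exceeds the Class 4.1 rail limit of 500 g.

No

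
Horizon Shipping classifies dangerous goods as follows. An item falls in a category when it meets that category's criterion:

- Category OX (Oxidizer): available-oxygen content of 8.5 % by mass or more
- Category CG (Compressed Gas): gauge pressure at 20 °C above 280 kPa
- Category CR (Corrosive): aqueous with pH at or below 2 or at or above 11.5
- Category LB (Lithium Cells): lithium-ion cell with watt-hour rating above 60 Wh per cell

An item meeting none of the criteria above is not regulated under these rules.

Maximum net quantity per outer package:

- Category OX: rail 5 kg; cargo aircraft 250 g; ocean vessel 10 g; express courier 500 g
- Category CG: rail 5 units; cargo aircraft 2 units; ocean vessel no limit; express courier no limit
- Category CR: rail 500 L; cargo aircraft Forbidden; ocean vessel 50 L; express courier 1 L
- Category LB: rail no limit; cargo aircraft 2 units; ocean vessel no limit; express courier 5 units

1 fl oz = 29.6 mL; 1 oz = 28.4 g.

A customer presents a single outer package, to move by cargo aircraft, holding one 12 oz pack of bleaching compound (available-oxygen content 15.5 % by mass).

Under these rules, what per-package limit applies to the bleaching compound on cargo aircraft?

Bleaching compound: available-oxygen content 15.5 % by mass ≥ 8.5 % by mass → Category OX (Oxidizer).
The cargo aircraft limit for Category OX is 250 g.

250 g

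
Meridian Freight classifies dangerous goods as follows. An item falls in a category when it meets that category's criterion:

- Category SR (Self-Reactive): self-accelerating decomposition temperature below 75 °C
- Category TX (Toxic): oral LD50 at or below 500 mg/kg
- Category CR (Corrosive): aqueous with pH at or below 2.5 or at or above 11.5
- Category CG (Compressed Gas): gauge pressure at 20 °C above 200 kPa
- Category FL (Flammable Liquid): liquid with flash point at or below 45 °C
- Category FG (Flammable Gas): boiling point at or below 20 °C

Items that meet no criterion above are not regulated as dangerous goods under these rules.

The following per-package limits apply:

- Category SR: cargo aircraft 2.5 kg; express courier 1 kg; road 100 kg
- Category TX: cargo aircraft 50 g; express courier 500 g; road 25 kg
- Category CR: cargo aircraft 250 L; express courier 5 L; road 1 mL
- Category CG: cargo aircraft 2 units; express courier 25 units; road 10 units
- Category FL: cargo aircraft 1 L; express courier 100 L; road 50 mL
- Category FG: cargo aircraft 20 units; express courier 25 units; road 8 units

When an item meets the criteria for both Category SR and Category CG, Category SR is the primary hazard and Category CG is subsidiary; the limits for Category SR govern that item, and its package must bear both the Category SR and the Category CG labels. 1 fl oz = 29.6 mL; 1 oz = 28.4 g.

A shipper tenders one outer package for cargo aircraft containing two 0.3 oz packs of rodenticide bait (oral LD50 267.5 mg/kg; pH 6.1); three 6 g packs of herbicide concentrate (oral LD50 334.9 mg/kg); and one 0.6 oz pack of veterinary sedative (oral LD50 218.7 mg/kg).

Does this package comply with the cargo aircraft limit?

Oral LD50 267.5 mg/kg meets the Category TX criterion (Toxic), so the rodenticide bait is Category TX.
Herbicide concentrate: oral LD50 334.9 mg/kg ≤ 500 mg/kg → Category TX (Toxic).
Veterinary sedative: oral LD50 218.7 mg/kg ≤ 500 mg/kg → Category TX (Toxic).
Category TX net quantity: (two 0.3 oz packs = 17.04 g) + (three 6 g packs = 18 g) + (one 0.6 oz pack = 17.04 g) = 52.08 g.
52.08 g exceeds the cargo aircraft limit of 50 g for Category TX.

No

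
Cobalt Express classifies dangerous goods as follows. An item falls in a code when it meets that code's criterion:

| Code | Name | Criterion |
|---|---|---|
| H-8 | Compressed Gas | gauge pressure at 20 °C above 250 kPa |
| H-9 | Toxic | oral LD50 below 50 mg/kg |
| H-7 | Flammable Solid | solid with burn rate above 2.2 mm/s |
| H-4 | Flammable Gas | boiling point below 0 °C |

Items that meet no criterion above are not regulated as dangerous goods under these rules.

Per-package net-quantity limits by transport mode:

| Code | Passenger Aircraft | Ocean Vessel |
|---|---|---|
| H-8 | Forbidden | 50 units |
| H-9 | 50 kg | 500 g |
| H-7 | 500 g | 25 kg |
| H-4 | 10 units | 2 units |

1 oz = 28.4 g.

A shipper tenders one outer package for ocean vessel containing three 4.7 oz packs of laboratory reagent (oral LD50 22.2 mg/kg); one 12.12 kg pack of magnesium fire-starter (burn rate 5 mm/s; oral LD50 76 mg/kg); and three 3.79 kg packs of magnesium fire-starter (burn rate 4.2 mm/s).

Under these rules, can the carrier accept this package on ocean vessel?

Yes

The laboratory reagent has oral LD50 22.2 mg/kg, which is < 50 mg/kg, so it is Code H-9 (Toxic).
Magnesium fire-starter: burn rate 5 mm/s > 2.2 mm/s → Code H-7 (Flammable Solid).
With burn rate 4.2 mm/s (> 2.2 mm/s), the magnesium fire-starter falls in Code H-7.
Total Code H-7: 12.12 kg + (three 3.79 kg packs = 11.37 kg) = 23.49 kg.
That is within the Code H-7 ocean vessel limit of 25 kg.
Code H-9 quantity: three 4.7 oz packs = 400.44 g.
400.44 g ≤ 500 g (ocean vessel limit, Code H-9) — within limit.
Every hazard code is within its ocean vessel limit and no segregation rule is violated.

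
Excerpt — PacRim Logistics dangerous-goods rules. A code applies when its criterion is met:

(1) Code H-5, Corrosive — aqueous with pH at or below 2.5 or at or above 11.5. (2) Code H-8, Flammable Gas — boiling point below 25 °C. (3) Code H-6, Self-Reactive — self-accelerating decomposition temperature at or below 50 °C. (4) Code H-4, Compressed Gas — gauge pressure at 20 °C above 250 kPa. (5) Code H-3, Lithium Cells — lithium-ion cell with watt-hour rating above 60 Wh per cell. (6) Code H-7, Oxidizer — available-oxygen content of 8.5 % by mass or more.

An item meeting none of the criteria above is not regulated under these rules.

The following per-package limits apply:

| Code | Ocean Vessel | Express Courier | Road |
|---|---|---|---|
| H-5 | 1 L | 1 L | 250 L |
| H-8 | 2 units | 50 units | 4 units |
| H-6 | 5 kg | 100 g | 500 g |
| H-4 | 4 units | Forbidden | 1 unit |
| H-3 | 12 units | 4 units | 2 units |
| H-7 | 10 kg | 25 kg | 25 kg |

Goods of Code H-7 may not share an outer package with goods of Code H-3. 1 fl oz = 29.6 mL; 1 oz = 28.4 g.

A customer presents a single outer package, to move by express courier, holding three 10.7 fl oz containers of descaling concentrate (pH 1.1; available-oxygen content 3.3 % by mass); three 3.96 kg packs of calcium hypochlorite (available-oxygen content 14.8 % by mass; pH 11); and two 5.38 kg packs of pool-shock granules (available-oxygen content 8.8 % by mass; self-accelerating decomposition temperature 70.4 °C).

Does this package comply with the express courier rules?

Yes

With pH 1.1 (≤ 2.5), the descaling concentrate falls in Code H-5.
The calcium hypochlorite has available-oxygen content 14.8 % by mass, which is ≥ 8.5 % by mass, so it is Code H-7 (Oxidizer).
The pool-shock granules have available-oxygen content 8.8 % by mass, which is ≥ 8.5 % by mass, so they are Code H-7 (Oxidizer).
Total Code H-7: (three 3.96 kg packs = 11.88 kg) + (two 5.38 kg packs = 10.76 kg) = 22.64 kg.
22.64 kg is within the express courier limit of 25 kg for Code H-7.
Code H-5 quantity: three 10.7 fl oz containers = 950.16 mL.
950.16 mL is within the express courier limit of 1 L for Code H-5.
The segregation rule (Code H-7 with Code H-3) does not apply to Code H-7 with Code H-5.
Every hazard code is within its express courier limit and no segregation rule is violated.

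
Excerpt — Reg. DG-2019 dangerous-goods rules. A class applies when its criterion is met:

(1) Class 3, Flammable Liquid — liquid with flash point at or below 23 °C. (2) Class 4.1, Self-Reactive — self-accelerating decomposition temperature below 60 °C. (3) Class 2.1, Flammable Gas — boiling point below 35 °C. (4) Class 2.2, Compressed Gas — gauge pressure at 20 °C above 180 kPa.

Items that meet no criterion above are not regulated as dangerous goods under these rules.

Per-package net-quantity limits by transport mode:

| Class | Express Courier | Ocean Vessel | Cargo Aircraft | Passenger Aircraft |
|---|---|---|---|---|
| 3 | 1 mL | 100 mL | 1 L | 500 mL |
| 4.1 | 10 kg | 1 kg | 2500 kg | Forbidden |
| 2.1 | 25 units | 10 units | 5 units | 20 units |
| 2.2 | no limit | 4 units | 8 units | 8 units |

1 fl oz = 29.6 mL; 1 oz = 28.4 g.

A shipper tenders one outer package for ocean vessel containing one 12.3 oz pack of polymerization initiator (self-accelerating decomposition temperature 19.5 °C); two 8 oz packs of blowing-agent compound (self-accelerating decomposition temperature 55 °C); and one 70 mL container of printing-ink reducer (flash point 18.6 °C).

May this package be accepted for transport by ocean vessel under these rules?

Yes

The polymerization initiator has self-accelerating decomposition temperature 19.5 °C, which is < 60 °C, so it is Class 4.1 (Self-Reactive).
Self-accelerating decomposition temperature 55 °C meets the Class 4.1 criterion (Self-Reactive), so the blowing-agent compound is Class 4.1.
The printing-ink reducer has flash point 18.6 °C, which is ≤ 23 °C, so it is Class 3 (Flammable Liquid).
Class 4.1 net quantity: (one 12.3 oz pack = 349.32 g) + (two 8 oz packs = 454.4 g) = 803.72 g.
803.72 g ≤ 1 kg (ocean vessel limit, Class 4.1) — within limit.
Class 3 quantity: 70 mL.
That is within the Class 3 ocean vessel limit of 100 mL.
Every hazard class is within its ocean vessel limit and no segregation rule is violated.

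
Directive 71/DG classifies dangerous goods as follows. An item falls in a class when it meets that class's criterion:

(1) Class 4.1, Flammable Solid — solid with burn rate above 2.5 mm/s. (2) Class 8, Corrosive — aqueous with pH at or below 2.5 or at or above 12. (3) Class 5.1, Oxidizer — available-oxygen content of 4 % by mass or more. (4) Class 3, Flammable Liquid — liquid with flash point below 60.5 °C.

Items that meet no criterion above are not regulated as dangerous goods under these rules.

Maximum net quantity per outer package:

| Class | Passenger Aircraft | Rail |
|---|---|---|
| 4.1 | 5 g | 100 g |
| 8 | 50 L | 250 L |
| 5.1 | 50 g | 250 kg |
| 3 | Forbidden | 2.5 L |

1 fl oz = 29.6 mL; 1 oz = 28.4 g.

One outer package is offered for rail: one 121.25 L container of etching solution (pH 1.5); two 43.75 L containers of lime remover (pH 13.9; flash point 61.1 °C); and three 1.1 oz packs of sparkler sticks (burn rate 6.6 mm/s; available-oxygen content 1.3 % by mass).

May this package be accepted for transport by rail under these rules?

With pH 1.5 (≤ 2.5), the etching solution falls in Class 8.
The lime remover has pH 13.9, which is ≥ 12, so it is Class 8 (Corrosive).
The sparkler sticks have burn rate 6.6 mm/s, which is > 2.5 mm/s, so they are Class 4.1 (Flammable Solid).
Total Class 8: 121.25 L + (two 43.75 L containers = 87.5 L) = 208.75 L.
208.75 L is within the rail limit of 250 L for Class 8.
Class 4.1 quantity: three 1.1 oz packs = 93.72 g.
93.72 g ≤ 100 g (rail limit, Class 4.1) — within limit.
Every hazard class is within its rail limit and no segregation rule is violated.

Yes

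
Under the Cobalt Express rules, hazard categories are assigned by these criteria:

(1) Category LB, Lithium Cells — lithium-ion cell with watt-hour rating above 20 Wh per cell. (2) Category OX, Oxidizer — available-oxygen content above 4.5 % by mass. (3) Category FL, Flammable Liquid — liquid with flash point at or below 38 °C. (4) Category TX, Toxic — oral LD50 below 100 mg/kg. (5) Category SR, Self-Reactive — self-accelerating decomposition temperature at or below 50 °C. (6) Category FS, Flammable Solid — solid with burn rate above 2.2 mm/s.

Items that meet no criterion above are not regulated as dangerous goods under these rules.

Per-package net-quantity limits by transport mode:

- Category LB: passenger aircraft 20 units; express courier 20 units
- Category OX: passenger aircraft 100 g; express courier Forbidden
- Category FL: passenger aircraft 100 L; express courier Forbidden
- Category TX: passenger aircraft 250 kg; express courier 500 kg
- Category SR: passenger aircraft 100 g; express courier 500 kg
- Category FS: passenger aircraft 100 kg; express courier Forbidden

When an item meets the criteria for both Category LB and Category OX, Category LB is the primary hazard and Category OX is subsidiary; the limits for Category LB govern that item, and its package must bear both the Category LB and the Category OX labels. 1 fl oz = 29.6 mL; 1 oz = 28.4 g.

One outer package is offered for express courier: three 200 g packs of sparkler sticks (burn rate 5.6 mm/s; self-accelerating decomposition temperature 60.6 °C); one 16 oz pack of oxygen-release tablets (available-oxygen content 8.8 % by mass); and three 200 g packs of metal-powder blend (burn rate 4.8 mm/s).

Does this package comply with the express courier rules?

No

With burn rate 5.6 mm/s (> 2.2 mm/s), the sparkler sticks fall in Category FS.
Available-oxygen content 8.8 % by mass meets the Category OX criterion (Oxidizer), so the oxygen-release tablets are Category OX.
The metal-powder blend has burn rate 4.8 mm/s, which is > 2.2 mm/s, so it is Category FS (Flammable Solid).
Total Category FS: (three 200 g packs = 600 g) + (three 200 g packs = 600 g) = 1.2 kg.
Category FS is Forbidden by express courier.
Category OX quantity: one 16 oz pack = 454.4 g.
Category OX is Forbidden by express courier.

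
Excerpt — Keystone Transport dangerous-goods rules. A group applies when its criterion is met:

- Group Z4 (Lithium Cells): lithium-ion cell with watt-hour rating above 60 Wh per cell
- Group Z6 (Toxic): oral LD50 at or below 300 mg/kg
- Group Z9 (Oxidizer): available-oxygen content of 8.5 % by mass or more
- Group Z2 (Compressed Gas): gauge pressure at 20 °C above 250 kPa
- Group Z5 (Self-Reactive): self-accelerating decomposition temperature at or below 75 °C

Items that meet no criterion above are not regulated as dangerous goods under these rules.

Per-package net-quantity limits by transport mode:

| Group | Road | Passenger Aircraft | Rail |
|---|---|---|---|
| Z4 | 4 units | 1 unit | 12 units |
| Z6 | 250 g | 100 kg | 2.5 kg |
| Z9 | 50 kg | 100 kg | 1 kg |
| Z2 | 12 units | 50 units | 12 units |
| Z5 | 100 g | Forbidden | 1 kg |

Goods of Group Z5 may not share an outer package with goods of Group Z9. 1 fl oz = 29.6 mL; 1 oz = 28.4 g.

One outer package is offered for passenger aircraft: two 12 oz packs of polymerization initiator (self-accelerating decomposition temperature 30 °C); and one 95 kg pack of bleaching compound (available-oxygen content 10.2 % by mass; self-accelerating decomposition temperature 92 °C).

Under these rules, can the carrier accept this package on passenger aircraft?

No

The polymerization initiator has self-accelerating decomposition temperature 30 °C, which is ≤ 75 °C, so it is Group Z5 (Self-Reactive).
With available-oxygen content 10.2 % by mass (≥ 8.5 % by mass), the bleaching compound falls in Group Z9.
Group Z5 quantity: two 12 oz packs = 681.6 g.
By passenger aircraft, Group Z5 is Forbidden regardless of quantity.
Group Z9 quantity: 95 kg.
95 kg is within the passenger aircraft limit of 100 kg for Group Z9.
Group Z5 and Group Z9 may not share an outer package.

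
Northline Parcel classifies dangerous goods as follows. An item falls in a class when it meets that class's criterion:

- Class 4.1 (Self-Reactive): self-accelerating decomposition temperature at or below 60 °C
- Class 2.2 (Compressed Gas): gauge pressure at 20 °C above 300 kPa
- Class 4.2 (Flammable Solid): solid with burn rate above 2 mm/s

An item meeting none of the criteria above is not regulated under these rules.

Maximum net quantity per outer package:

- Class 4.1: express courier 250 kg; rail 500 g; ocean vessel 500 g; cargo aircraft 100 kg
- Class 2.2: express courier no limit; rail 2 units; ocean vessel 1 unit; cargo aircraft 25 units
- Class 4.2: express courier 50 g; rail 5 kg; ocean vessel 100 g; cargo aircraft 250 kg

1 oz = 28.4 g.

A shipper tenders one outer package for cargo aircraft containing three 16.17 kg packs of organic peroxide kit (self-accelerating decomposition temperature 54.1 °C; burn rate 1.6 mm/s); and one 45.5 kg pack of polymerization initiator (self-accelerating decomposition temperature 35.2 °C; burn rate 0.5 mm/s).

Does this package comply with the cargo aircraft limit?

Organic peroxide kit: self-accelerating decomposition temperature 54.1 °C ≤ 60 °C → Class 4.1 (Self-Reactive).
Self-accelerating decomposition temperature 35.2 °C meets the Class 4.1 criterion (Self-Reactive), so the polymerization initiator is Class 4.1.
Class 4.1 net quantity: (three 16.17 kg packs = 48.51 kg) + 45.5 kg = 94.01 kg.
That is within the Class 4.1 cargo aircraft limit of 100 kg.

Yes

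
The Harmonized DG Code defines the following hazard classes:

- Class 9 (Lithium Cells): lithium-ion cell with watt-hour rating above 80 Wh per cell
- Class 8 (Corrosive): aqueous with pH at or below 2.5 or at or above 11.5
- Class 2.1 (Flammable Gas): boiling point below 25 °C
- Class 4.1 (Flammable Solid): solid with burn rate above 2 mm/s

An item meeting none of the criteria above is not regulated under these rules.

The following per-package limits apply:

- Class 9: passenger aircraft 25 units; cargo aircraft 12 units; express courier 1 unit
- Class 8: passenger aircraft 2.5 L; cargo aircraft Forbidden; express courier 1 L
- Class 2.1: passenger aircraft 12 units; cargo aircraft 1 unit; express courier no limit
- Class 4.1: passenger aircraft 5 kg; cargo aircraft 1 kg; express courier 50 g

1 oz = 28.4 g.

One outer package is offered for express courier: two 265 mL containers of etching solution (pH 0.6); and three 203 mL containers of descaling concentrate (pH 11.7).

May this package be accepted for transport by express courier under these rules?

No

Etching solution: pH 0.6 ≤ 2.5 → Class 8 (Corrosive).
With pH 11.7 (≥ 11.5), the descaling concentrate falls in Class 8.
Total Class 8: (two 265 mL containers = 530 mL) + (three 203 mL containers = 609 mL) = 1.139 L.
That exceeds the Class 8 express courier limit of 1 L.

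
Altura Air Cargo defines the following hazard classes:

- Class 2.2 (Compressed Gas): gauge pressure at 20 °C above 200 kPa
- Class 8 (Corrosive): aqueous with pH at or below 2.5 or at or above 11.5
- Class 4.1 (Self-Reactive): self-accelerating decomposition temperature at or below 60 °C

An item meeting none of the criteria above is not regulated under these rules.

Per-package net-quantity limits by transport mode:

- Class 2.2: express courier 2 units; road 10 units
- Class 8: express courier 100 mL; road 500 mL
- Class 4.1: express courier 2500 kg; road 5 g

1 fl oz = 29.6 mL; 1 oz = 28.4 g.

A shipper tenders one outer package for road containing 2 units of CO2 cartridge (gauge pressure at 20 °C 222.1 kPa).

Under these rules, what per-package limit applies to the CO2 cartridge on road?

10 units

With gauge pressure at 20 °C 222.1 kPa (> 200 kPa), the CO2 cartridge falls in Class 2.2.
The road limit for Class 2.2 is 10 units.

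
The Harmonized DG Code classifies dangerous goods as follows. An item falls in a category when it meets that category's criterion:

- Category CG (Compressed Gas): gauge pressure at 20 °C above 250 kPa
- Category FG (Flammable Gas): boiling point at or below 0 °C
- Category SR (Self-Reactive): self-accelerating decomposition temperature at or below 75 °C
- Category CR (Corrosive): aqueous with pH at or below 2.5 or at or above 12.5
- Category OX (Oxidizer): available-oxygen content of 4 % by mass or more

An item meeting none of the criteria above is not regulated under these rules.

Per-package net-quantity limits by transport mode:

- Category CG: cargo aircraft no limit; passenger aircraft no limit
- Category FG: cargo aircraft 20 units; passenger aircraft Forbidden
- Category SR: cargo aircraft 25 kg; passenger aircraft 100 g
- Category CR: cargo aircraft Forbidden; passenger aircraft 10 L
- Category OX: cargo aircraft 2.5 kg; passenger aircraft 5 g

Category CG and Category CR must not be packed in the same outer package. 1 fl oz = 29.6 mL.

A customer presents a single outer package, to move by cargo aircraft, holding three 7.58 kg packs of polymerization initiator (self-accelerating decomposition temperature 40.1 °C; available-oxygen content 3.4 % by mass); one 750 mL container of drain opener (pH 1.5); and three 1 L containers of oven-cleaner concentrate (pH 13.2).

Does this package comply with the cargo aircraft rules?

With self-accelerating decomposition temperature 40.1 °C (≤ 75 °C), the polymerization initiator falls in Category SR.
pH 1.5 meets the Category CR criterion (Corrosive), so the drain opener is Category CR.
Oven-cleaner concentrate: pH 13.2 ≥ 12.5 → Category CR (Corrosive).
Category SR quantity: three 7.58 kg packs = 22.74 kg.
22.74 kg ≤ 25 kg (cargo aircraft limit, Category SR) — within limit.
Total Category CR: 750 mL + (three 1 L containers = 3 L) = 3.75 L.
By cargo aircraft, Category CR is Forbidden regardless of quantity.
The segregation rule (Category CG with Category CR) does not apply to Category SR with Category CR.

No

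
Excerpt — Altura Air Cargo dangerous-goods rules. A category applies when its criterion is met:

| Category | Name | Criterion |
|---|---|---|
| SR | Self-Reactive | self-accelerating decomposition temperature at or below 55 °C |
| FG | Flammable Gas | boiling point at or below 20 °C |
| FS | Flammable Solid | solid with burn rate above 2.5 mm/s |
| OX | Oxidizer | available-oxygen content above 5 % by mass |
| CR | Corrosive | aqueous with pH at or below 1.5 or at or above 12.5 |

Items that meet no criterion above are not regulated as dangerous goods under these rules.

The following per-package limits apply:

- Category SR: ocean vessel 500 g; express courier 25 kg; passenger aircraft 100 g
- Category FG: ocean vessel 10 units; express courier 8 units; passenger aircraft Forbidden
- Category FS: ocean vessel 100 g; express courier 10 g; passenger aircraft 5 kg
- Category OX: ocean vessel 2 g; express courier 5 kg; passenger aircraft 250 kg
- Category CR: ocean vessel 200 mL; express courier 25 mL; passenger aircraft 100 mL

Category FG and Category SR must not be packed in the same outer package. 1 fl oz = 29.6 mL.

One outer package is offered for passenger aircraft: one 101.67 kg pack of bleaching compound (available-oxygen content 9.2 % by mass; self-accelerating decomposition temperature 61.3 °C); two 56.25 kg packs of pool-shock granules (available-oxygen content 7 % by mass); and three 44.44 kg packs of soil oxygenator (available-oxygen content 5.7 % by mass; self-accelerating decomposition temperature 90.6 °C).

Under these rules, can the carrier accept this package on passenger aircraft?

No

Available-oxygen content 9.2 % by mass meets the Category OX criterion (Oxidizer), so the bleaching compound is Category OX.
The pool-shock granules have available-oxygen content 7 % by mass, which is > 5 % by mass, so they are Category OX (Oxidizer).
With available-oxygen content 5.7 % by mass (> 5 % by mass), the soil oxygenator falls in Category OX.
Total Category OX: 101.67 kg + (two 56.25 kg packs = 112.5 kg) + (three 44.44 kg packs = 133.32 kg) = 347.49 kg.
That exceeds the Category OX passenger aircraft limit of 250 kg.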